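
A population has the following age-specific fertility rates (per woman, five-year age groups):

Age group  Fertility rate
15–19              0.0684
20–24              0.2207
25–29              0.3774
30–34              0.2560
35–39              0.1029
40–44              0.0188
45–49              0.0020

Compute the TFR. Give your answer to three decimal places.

Sum of ASFRs = 0.0684 + 0.2207 + 0.3774 + 0.2560 + 0.1029 + 0.0188 + 0.0020 = 1.0462
TFR = 5 × 1.0462 = 5.231

5.231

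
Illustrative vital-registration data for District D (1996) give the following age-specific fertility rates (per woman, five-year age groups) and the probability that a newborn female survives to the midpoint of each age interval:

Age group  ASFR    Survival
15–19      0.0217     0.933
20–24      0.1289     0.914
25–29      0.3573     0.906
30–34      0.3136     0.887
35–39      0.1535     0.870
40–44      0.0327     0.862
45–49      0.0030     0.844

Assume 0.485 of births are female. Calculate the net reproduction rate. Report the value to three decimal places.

Proportion female at birth = 0.485.
Weighting each age-specific rate by interval width and survival:
  15–19: 5 × 0.0217 × 0.933 = 0.10123
  20–24: 5 × 0.1289 × 0.914 = 0.58907
  25–29: 5 × 0.3573 × 0.906 = 1.61857
  30–34: 5 × 0.3136 × 0.887 = 1.39082
  35–39: 5 × 0.1535 × 0.870 = 0.66773
  40–44: 5 × 0.0327 × 0.862 = 0.14094
  45–49: 5 × 0.0030 × 0.844 = 0.01266
Sum = 4.52102
NRR = 0.485 × 4.52102 = 2.19269

2.193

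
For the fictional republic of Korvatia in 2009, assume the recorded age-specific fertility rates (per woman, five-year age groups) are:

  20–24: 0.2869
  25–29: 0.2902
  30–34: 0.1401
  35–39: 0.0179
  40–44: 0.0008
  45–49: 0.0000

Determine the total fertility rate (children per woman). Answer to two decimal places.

3.68

Sum of ASFRs = 0.2869 + 0.2902 + 0.1401 + 0.0179 + 0.0008 + 0.0000 = 0.7359
TFR = 5 × 0.7359 = 3.6795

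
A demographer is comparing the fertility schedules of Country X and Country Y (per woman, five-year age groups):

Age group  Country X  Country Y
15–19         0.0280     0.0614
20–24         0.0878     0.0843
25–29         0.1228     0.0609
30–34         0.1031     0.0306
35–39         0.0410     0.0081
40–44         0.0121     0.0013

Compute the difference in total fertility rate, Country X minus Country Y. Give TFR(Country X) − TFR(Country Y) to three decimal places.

0.741

Country X:
  Sum of ASFRs = 0.0280 + 0.0878 + 0.1228 + 0.1031 + 0.0410 + 0.0121 = 0.3948
  TFR = 5 × 0.3948 = 1.974
Country Y:
  Sum of ASFRs = 0.0614 + 0.0843 + 0.0609 + 0.0306 + 0.0081 + 0.0013 = 0.2466
  TFR = 5 × 0.2466 = 1.233
Difference = 1.974 − 1.233 = 0.741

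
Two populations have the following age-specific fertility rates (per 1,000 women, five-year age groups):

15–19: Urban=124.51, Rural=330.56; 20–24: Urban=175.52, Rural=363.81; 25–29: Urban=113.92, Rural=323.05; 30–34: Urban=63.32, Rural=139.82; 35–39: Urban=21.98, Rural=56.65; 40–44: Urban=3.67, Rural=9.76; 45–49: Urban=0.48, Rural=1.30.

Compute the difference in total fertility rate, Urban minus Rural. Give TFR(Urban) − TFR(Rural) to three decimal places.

Urban:
  Sum of ASFRs = 124.51 + 175.52 + 113.92 + 63.32 + 21.98 + 3.67 + 0.48 = 503.40
  TFR = 5 × 503.40 / 1000 = 2.517
Rural:
  Sum of ASFRs = 330.56 + 363.81 + 323.05 + 139.82 + 56.65 + 9.76 + 1.30 = 1224.95
  TFR = 5 × 1224.95 / 1000 = 6.12475
Difference = 2.517 − 6.12475 = -3.60775

-3.608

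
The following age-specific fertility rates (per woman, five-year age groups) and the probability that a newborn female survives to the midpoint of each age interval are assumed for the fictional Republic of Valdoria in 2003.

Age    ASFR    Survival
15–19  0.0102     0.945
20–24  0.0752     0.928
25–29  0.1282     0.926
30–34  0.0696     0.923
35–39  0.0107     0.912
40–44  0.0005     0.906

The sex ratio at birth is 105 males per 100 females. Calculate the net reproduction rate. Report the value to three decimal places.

Proportion female at birth = 100 / (100 + 105) = 0.48780.
Weighting each age-specific rate by interval width and survival:
  15–19: 5 × 0.0102 × 0.945 = 0.04820
  20–24: 5 × 0.0752 × 0.928 = 0.34893
  25–29: 5 × 0.1282 × 0.926 = 0.59357
  30–34: 5 × 0.0696 × 0.923 = 0.32120
  35–39: 5 × 0.0107 × 0.912 = 0.04879
  40–44: 5 × 0.0005 × 0.906 = 0.00227
Sum = 1.36296
NRR = 0.48780 × 1.36296 = 0.66485

0.665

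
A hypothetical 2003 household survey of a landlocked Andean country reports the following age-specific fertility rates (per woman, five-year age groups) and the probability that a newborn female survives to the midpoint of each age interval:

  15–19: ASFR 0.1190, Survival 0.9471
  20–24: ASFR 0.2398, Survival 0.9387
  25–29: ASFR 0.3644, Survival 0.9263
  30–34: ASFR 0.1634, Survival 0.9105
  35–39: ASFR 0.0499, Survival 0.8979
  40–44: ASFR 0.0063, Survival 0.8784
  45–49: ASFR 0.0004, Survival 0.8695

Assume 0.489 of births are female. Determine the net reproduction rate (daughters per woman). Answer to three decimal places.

2.139

Proportion female at birth = 0.489.
Weighting each age-specific rate by interval width and survival:
  15–19: 5 × 0.1190 × 0.9471 = 0.56352
  20–24: 5 × 0.2398 × 0.9387 = 1.12550
  25–29: 5 × 0.3644 × 0.9263 = 1.68772
  30–34: 5 × 0.1634 × 0.9105 = 0.74388
  35–39: 5 × 0.0499 × 0.8979 = 0.22403
  40–44: 5 × 0.0063 × 0.8784 = 0.02767
  45–49: 5 × 0.0004 × 0.8695 = 0.00174
Sum = 4.37406
NRR = 0.489 × 4.37406 = 2.13892
NRR > 1, so each generation more than replaces itself.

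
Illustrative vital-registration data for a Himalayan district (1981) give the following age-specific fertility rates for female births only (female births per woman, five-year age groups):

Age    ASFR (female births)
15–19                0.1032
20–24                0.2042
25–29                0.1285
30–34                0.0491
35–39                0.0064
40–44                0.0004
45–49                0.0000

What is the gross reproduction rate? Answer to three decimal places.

2.459

Sum of female ASFRs = 0.1032 + 0.2042 + 0.1285 + 0.0491 + 0.0064 + 0.0004 + 0.0000 = 0.4918
GRR = 5 × 0.4918 = 2.459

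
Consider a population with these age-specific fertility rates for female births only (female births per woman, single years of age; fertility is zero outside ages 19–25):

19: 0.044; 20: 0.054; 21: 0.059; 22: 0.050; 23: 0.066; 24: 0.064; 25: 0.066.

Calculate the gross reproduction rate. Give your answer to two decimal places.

Sum of female ASFRs = 0.044 + 0.054 + 0.059 + 0.050 + 0.066 + 0.064 + 0.066 = 0.403
GRR = 0.403

0.40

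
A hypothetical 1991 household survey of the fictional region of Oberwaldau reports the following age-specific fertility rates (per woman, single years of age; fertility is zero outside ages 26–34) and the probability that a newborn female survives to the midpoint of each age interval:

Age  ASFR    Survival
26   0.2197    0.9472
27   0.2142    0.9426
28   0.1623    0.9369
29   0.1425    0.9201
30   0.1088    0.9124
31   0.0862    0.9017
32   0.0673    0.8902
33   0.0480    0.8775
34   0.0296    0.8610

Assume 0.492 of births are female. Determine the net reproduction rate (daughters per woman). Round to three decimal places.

Proportion female at birth = 0.492.
Weighting each age-specific rate by interval width and survival:
  26: 1 × 0.2197 × 0.9472 = 0.20810
  27: 1 × 0.2142 × 0.9426 = 0.20190
  28: 1 × 0.1623 × 0.9369 = 0.15206
  29: 1 × 0.1425 × 0.9201 = 0.13111
  30: 1 × 0.1088 × 0.9124 = 0.09927
  31: 1 × 0.0862 × 0.9017 = 0.07773
  32: 1 × 0.0673 × 0.8902 = 0.05991
  33: 1 × 0.0480 × 0.8775 = 0.04212
  34: 1 × 0.0296 × 0.8610 = 0.02549
Sum = 0.99769
NRR = 0.492 × 0.99769 = 0.49086

0.491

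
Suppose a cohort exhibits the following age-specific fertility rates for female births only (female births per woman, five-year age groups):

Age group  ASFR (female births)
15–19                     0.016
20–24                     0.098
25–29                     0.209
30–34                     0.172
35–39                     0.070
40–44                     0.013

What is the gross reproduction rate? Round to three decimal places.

2.890

Sum of female ASFRs = 0.016 + 0.098 + 0.209 + 0.172 + 0.070 + 0.013 = 0.578
GRR = 5 × 0.578 = 2.89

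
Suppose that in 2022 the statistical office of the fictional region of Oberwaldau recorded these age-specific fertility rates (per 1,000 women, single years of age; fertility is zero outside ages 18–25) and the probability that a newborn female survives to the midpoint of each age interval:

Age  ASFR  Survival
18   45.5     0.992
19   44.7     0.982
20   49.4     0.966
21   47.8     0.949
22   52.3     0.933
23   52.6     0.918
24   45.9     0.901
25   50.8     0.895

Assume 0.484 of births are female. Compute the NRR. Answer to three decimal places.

Proportion female at birth = 0.484.
Weighting each age-specific rate by interval width and survival:
  18: 1 × 45.5/1000 × 0.992 = 0.04514
  19: 1 × 44.7/1000 × 0.982 = 0.04390
  20: 1 × 49.4/1000 × 0.966 = 0.04772
  21: 1 × 47.8/1000 × 0.949 = 0.04536
  22: 1 × 52.3/1000 × 0.933 = 0.04880
  23: 1 × 52.6/1000 × 0.918 = 0.04829
  24: 1 × 45.9/1000 × 0.901 = 0.04136
  25: 1 × 50.8/1000 × 0.895 = 0.04547
Sum = 0.36604
NRR = 0.484 × 0.36604 = 0.17716

0.177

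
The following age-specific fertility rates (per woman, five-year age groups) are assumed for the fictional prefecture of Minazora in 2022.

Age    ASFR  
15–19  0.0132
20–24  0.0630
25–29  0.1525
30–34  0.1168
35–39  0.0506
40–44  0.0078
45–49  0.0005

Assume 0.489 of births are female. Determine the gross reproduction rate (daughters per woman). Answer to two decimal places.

0.99

Proportion female at birth = 0.489.
Sum of ASFRs = 0.0132 + 0.0630 + 0.1525 + 0.1168 + 0.0506 + 0.0078 + 0.0005 = 0.4044
TFR = 5 × 0.4044 = 2.022
GRR = 0.489 × 2.022 = 0.98876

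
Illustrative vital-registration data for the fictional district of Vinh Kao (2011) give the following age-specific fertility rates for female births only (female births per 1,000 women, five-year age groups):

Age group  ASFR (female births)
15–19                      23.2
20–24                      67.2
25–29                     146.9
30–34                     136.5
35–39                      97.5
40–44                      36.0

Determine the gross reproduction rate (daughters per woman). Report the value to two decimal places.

2.54

Sum of female ASFRs = 23.2 + 67.2 + 146.9 + 136.5 + 97.5 + 36.0 = 507.3
GRR = 5 × 507.3 / 1000 = 2.5365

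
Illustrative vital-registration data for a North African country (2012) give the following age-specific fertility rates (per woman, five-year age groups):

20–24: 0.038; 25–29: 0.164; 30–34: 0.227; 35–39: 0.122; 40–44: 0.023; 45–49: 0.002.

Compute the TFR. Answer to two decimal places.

2.88

Sum of ASFRs = 0.038 + 0.164 + 0.227 + 0.122 + 0.023 + 0.002 = 0.576
TFR = 5 × 0.576 = 2.88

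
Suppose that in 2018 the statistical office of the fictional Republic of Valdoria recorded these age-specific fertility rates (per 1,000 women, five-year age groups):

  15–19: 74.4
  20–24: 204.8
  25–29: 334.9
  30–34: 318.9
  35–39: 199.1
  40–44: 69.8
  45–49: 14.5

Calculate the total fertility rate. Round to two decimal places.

6.08

Sum of ASFRs = 74.4 + 204.8 + 334.9 + 318.9 + 199.1 + 69.8 + 14.5 = 1216.4
TFR = 5 × 1216.4 / 1000 = 6.082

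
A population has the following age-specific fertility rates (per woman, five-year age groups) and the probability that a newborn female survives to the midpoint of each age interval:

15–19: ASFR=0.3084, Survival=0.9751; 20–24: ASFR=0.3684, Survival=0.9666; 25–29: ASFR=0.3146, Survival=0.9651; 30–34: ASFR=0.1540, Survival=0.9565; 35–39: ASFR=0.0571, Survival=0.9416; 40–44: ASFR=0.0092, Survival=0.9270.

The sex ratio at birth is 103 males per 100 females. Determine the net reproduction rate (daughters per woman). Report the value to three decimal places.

2.882

Proportion female at birth = 100 / (100 + 103) = 0.49261.
Survival-weighted fertility by age (5·fₓ·Sₓ):
  15–19: 5 × 0.3084 × 0.9751 = 1.50360
  20–24: 5 × 0.3684 × 0.9666 = 1.78048
  25–29: 5 × 0.3146 × 0.9651 = 1.51810
  30–34: 5 × 0.1540 × 0.9565 = 0.73651
  35–39: 5 × 0.0571 × 0.9416 = 0.26883
  40–44: 5 × 0.0092 × 0.9270 = 0.04264
Sum = 5.85016
NRR = 0.49261 × 5.85016 = 2.88185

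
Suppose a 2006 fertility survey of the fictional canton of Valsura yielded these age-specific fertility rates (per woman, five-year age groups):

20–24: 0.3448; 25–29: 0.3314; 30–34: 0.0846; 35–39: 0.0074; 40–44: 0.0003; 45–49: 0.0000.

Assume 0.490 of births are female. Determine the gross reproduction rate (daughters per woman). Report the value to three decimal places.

1.883

Proportion female at birth = 0.490.
Sum of ASFRs = 0.3448 + 0.3314 + 0.0846 + 0.0074 + 0.0003 + 0.0000 = 0.7685
TFR = 5 × 0.7685 = 3.8425
GRR = 0.490 × 3.8425 = 1.88283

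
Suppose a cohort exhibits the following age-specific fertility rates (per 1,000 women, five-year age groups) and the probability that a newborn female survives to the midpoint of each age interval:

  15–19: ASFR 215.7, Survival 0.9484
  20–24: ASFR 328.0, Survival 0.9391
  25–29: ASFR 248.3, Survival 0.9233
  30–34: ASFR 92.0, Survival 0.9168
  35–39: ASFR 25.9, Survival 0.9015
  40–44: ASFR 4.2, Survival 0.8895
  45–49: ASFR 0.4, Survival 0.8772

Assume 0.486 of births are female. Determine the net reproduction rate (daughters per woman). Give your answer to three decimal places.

Proportion female at birth = 0.486.
Per-age-group product (5 × ASFR × survival probability):
  15–19: 5 × 215.7/1000 × 0.9484 = 1.02285
  20–24: 5 × 328.0/1000 × 0.9391 = 1.54012
  25–29: 5 × 248.3/1000 × 0.9233 = 1.14628
  30–34: 5 × 92.0/1000 × 0.9168 = 0.42173
  35–39: 5 × 25.9/1000 × 0.9015 = 0.11674
  40–44: 5 × 4.2/1000 × 0.8895 = 0.01868
  45–49: 5 × 0.4/1000 × 0.8772 = 0.00175
Sum = 4.26815
NRR = 0.486 × 4.26815 = 2.07432

2.074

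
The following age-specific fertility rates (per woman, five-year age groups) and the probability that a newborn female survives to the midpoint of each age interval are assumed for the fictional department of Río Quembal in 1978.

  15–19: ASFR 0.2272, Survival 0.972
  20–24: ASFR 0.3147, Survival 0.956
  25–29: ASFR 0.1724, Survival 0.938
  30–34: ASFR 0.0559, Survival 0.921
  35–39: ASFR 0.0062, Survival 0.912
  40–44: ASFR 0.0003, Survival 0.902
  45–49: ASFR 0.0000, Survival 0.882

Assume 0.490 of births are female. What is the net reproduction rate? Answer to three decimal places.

Proportion female at birth = 0.490.
Per-age-group product (5 × ASFR × survival probability):
  15–19: 5 × 0.2272 × 0.972 = 1.10419
  20–24: 5 × 0.3147 × 0.956 = 1.50427
  25–29: 5 × 0.1724 × 0.938 = 0.80856
  30–34: 5 × 0.0559 × 0.921 = 0.25742
  35–39: 5 × 0.0062 × 0.912 = 0.02827
  40–44: 5 × 0.0003 × 0.902 = 0.00135
  45–49: 5 × 0.0000 × 0.882 = 0.00000
Sum = 3.70406
NRR = 0.490 × 3.70406 = 1.81499

1.815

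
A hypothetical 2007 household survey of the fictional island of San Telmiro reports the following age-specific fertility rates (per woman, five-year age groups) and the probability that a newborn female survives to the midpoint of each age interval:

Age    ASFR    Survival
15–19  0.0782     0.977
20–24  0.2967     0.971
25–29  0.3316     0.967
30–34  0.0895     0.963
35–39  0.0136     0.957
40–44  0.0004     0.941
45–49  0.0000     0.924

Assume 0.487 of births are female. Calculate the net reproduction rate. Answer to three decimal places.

Proportion female at birth = 0.487.
Each age group contributes 5 × ASFR × survival:
  15–19: 5 × 0.0782 × 0.977 = 0.38201
  20–24: 5 × 0.2967 × 0.971 = 1.44048
  25–29: 5 × 0.3316 × 0.967 = 1.60329
  30–34: 5 × 0.0895 × 0.963 = 0.43094
  35–39: 5 × 0.0136 × 0.957 = 0.06508
  40–44: 5 × 0.0004 × 0.941 = 0.00188
  45–49: 5 × 0.0000 × 0.924 = 0.00000
Sum = 3.92368
NRR = 0.487 × 3.92368 = 1.91083

1.911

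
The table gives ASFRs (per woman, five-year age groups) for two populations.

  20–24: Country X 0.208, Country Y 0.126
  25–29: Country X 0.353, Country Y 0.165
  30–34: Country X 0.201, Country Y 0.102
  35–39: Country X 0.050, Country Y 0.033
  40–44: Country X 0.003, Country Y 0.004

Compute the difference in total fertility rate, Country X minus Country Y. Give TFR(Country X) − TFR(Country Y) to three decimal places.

Country X:
  Sum of ASFRs = 0.208 + 0.353 + 0.201 + 0.050 + 0.003 = 0.815
  TFR = 5 × 0.815 = 4.075
Country Y:
  Sum of ASFRs = 0.126 + 0.165 + 0.102 + 0.033 + 0.004 = 0.430
  TFR = 5 × 0.430 = 2.15
Difference = 4.075 − 2.15 = 1.925

1.925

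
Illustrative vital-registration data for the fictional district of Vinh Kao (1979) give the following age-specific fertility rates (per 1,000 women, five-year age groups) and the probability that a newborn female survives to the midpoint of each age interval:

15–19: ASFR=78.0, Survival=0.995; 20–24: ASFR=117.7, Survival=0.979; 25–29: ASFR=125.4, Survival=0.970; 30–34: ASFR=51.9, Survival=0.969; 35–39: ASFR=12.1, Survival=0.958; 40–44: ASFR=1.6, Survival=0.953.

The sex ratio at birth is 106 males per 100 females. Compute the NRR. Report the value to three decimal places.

0.917

Proportion female at birth = 100 / (100 + 106) = 0.48544.
Each age group contributes 5 × ASFR × survival:
  15–19: 5 × 78.0/1000 × 0.995 = 0.38805
  20–24: 5 × 117.7/1000 × 0.979 = 0.57614
  25–29: 5 × 125.4/1000 × 0.970 = 0.60819
  30–34: 5 × 51.9/1000 × 0.969 = 0.25146
  35–39: 5 × 12.1/1000 × 0.958 = 0.05796
  40–44: 5 × 1.6/1000 × 0.953 = 0.00762
Sum = 1.88942
NRR = 0.48544 × 1.88942 = 0.91720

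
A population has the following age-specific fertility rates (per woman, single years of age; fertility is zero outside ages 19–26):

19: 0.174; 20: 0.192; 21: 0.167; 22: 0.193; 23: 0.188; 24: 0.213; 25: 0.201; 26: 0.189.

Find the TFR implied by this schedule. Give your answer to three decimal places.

1.517

Sum of ASFRs = 0.174 + 0.192 + 0.167 + 0.193 + 0.188 + 0.213 + 0.201 + 0.189 = 1.517
TFR = 1.517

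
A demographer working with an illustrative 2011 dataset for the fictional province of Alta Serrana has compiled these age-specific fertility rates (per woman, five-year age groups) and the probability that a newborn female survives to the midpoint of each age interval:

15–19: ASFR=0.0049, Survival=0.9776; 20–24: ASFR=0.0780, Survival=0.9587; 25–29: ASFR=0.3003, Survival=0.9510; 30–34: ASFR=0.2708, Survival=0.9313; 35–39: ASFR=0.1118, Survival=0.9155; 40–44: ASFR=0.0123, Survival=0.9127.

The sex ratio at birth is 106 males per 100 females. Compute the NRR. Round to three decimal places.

1.774

Proportion female at birth = 100 / (100 + 106) = 0.48544.
Weighting each age-specific rate by interval width and survival:
  15–19: 5 × 0.0049 × 0.9776 = 0.02395
  20–24: 5 × 0.0780 × 0.9587 = 0.37389
  25–29: 5 × 0.3003 × 0.9510 = 1.42793
  30–34: 5 × 0.2708 × 0.9313 = 1.26098
  35–39: 5 × 0.1118 × 0.9155 = 0.51176
  40–44: 5 × 0.0123 × 0.9127 = 0.05613
Sum = 3.65464
NRR = 0.48544 × 3.65464 = 1.77411
With NRR above 1 the population is above replacement fertility.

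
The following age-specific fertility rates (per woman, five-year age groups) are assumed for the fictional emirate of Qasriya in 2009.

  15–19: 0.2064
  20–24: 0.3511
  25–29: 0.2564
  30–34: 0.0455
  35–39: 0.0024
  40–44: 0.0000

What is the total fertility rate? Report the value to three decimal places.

Sum of ASFRs = 0.2064 + 0.3511 + 0.2564 + 0.0455 + 0.0024 + 0.0000 = 0.8618
TFR = 5 × 0.8618 = 4.309

4.309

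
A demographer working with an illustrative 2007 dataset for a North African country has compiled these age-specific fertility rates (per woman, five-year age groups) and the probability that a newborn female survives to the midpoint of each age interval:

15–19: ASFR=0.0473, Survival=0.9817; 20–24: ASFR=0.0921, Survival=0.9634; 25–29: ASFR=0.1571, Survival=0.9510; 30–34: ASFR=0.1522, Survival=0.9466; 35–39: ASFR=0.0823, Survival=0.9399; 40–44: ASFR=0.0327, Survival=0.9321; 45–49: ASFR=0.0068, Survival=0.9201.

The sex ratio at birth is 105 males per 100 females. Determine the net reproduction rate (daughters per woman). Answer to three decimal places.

Proportion female at birth = 100 / (100 + 105) = 0.48780.
Per-age-group product (5 × ASFR × survival probability):
  15–19: 5 × 0.0473 × 0.9817 = 0.23217
  20–24: 5 × 0.0921 × 0.9634 = 0.44365
  25–29: 5 × 0.1571 × 0.9510 = 0.74701
  30–34: 5 × 0.1522 × 0.9466 = 0.72036
  35–39: 5 × 0.0823 × 0.9399 = 0.38677
  40–44: 5 × 0.0327 × 0.9321 = 0.15240
  45–49: 5 × 0.0068 × 0.9201 = 0.03128
Sum = 2.71364
NRR = 0.48780 × 2.71364 = 1.32371

1.324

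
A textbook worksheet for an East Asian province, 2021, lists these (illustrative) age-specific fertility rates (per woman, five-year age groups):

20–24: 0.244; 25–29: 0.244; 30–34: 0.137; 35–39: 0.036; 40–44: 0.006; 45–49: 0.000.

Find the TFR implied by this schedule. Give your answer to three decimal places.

3.335

Sum of ASFRs = 0.244 + 0.244 + 0.137 + 0.036 + 0.006 + 0.000 = 0.667
TFR = 5 × 0.667 = 3.335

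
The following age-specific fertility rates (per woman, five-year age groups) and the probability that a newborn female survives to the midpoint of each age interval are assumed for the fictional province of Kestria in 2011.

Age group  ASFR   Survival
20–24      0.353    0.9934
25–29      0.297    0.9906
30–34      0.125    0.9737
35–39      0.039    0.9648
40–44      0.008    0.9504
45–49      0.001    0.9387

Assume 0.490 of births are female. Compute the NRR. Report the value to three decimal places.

Proportion female at birth = 0.490.
Each age group contributes 5 × ASFR × survival:
  20–24: 5 × 0.353 × 0.9934 = 1.75335
  25–29: 5 × 0.297 × 0.9906 = 1.47104
  30–34: 5 × 0.125 × 0.9737 = 0.60856
  35–39: 5 × 0.039 × 0.9648 = 0.18814
  40–44: 5 × 0.008 × 0.9504 = 0.03802
  45–49: 5 × 0.001 × 0.9387 = 0.00469
Sum = 4.06380
NRR = 0.490 × 4.06380 = 1.99126

1.991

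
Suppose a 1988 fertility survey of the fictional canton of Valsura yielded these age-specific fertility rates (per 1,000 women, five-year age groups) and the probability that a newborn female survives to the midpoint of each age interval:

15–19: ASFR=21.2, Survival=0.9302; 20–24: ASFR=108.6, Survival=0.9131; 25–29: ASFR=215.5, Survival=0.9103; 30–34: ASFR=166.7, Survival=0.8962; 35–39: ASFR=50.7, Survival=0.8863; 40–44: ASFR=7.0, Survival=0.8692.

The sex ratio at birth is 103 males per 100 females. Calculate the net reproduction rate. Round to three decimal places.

1.270

Proportion female at birth = 100 / (100 + 103) = 0.49261.
Per-age-group product (5 × ASFR × survival probability):
  15–19: 5 × 21.2/1000 × 0.9302 = 0.09860
  20–24: 5 × 108.6/1000 × 0.9131 = 0.49581
  25–29: 5 × 215.5/1000 × 0.9103 = 0.98085
  30–34: 5 × 166.7/1000 × 0.8962 = 0.74698
  35–39: 5 × 50.7/1000 × 0.8863 = 0.22468
  40–44: 5 × 7.0/1000 × 0.8692 = 0.03042
Sum = 2.57734
NRR = 0.49261 × 2.57734 = 1.26962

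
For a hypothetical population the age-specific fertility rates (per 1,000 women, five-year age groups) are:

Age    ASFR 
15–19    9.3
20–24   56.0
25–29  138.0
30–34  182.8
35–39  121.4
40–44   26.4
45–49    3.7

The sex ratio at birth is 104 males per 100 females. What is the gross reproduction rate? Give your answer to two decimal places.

1.32

Proportion female at birth = 100 / (100 + 104) = 0.49020.
Sum of ASFRs = 9.3 + 56.0 + 138.0 + 182.8 + 121.4 + 26.4 + 3.7 = 537.6
TFR = 5 × 537.6 / 1000 = 2.688
GRR = 0.49020 × 2.688 = 1.31766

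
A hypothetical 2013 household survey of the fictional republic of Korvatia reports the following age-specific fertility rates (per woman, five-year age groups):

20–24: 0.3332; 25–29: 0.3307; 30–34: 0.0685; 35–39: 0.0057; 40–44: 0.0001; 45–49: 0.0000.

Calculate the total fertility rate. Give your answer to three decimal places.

Sum of ASFRs = 0.3332 + 0.3307 + 0.0685 + 0.0057 + 0.0001 + 0.0000 = 0.7382
TFR = 5 × 0.7382 = 3.691

3.691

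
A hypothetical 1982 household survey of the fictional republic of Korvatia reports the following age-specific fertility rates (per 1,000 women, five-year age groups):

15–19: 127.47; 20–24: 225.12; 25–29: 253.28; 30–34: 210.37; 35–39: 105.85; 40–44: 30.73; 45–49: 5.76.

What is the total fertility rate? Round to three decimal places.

4.793

Sum of ASFRs = 127.47 + 225.12 + 253.28 + 210.37 + 105.85 + 30.73 + 5.76 = 958.58
TFR = 5 × 958.58 / 1000 = 4.7929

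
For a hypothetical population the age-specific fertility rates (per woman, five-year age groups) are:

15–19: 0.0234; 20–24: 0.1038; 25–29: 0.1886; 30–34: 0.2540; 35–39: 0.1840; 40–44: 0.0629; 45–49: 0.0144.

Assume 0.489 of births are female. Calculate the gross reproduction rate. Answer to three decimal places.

2.032

Proportion female at birth = 0.489.
Sum of ASFRs = 0.0234 + 0.1038 + 0.1886 + 0.2540 + 0.1840 + 0.0629 + 0.0144 = 0.8311
TFR = 5 × 0.8311 = 4.1555
GRR = 0.489 × 4.1555 = 2.03204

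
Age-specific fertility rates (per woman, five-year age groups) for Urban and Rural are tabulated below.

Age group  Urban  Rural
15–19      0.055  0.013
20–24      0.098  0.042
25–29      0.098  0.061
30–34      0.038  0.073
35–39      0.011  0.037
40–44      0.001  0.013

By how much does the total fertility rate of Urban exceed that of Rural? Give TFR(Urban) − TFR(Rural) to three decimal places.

Urban:
  Sum of ASFRs = 0.055 + 0.098 + 0.098 + 0.038 + 0.011 + 0.001 = 0.301
  TFR = 5 × 0.301 = 1.505
Rural:
  Sum of ASFRs = 0.013 + 0.042 + 0.061 + 0.073 + 0.037 + 0.013 = 0.239
  TFR = 5 × 0.239 = 1.195
Difference = 1.505 − 1.195 = 0.31

0.310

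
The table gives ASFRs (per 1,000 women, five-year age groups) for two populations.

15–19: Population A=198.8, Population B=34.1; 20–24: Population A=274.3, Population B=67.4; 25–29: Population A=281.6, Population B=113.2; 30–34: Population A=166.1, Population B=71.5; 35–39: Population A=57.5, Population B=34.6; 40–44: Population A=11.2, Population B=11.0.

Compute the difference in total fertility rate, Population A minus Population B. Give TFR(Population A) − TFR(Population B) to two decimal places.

Population A:
  Sum of ASFRs = 198.8 + 274.3 + 281.6 + 166.1 + 57.5 + 11.2 = 989.5
  TFR = 5 × 989.5 / 1000 = 4.9475
Population B:
  Sum of ASFRs = 34.1 + 67.4 + 113.2 + 71.5 + 34.6 + 11.0 = 331.8
  TFR = 5 × 331.8 / 1000 = 1.659
Difference = 4.9475 − 1.659 = 3.2885

3.29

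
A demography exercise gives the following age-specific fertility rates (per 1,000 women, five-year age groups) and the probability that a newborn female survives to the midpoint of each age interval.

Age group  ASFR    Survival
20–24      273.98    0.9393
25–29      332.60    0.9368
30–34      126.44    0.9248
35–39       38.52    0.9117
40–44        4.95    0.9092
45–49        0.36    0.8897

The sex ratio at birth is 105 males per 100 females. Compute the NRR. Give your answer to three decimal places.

Proportion female at birth = 100 / (100 + 105) = 0.48780.
Each age group contributes 5 × ASFR × survival:
  20–24: 5 × 273.98/1000 × 0.9393 = 1.28675
  25–29: 5 × 332.60/1000 × 0.9368 = 1.55790
  30–34: 5 × 126.44/1000 × 0.9248 = 0.58466
  35–39: 5 × 38.52/1000 × 0.9117 = 0.17559
  40–44: 5 × 4.95/1000 × 0.9092 = 0.02250
  45–49: 5 × 0.36/1000 × 0.8897 = 0.00160
Sum = 3.62900
NRR = 0.48780 × 3.62900 = 1.77023
An NRR exceeding 1 indicates intrinsic growth under these rates.

1.770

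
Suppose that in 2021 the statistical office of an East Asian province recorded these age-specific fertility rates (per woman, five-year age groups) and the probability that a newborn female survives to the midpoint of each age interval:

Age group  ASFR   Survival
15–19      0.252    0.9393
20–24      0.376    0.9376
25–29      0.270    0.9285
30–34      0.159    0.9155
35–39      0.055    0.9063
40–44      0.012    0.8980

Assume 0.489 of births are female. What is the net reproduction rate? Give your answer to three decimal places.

2.558

Proportion female at birth = 0.489.
Each age group contributes 5 × ASFR × survival:
  15–19: 5 × 0.252 × 0.9393 = 1.18352
  20–24: 5 × 0.376 × 0.9376 = 1.76269
  25–29: 5 × 0.270 × 0.9285 = 1.25348
  30–34: 5 × 0.159 × 0.9155 = 0.72782
  35–39: 5 × 0.055 × 0.9063 = 0.24923
  40–44: 5 × 0.012 × 0.8980 = 0.05388
Sum = 5.23062
NRR = 0.489 × 5.23062 = 2.55777
An NRR exceeding 1 indicates intrinsic growth under these rates.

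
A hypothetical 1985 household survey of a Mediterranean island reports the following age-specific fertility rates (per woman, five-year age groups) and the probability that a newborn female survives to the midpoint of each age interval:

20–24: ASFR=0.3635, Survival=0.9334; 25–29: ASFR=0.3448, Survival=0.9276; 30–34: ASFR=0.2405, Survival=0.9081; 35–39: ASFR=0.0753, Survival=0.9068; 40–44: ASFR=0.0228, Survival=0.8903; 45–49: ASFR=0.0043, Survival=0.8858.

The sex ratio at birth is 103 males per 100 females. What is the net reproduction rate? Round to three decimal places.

Proportion female at birth = 100 / (100 + 103) = 0.49261.
Survival-weighted fertility by age (5·fₓ·Sₓ):
  20–24: 5 × 0.3635 × 0.9334 = 1.69645
  25–29: 5 × 0.3448 × 0.9276 = 1.59918
  30–34: 5 × 0.2405 × 0.9081 = 1.09199
  35–39: 5 × 0.0753 × 0.9068 = 0.34141
  40–44: 5 × 0.0228 × 0.8903 = 0.10149
  45–49: 5 × 0.0043 × 0.8858 = 0.01904
Sum = 4.84956
NRR = 0.49261 × 4.84956 = 2.38894

2.389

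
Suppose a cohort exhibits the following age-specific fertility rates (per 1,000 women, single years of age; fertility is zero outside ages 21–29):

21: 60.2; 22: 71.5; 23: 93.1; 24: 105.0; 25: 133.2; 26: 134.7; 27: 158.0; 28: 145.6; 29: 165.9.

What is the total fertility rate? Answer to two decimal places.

Sum of ASFRs = 60.2 + 71.5 + 93.1 + 105.0 + 133.2 + 134.7 + 158.0 + 145.6 + 165.9 = 1067.2
TFR = 1067.2 / 1000 = 1.0672

1.07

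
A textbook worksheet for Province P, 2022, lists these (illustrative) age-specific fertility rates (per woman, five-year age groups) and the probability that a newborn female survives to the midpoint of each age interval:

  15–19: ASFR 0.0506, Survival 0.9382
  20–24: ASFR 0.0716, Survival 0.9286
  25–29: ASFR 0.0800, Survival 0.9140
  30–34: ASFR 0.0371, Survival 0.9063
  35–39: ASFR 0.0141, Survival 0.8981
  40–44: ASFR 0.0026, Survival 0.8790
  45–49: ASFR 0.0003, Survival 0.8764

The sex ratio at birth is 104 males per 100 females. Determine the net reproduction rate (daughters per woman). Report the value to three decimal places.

0.578

Proportion female at birth = 100 / (100 + 104) = 0.49020.
Each age group contributes 5 × ASFR × survival:
  15–19: 5 × 0.0506 × 0.9382 = 0.23736
  20–24: 5 × 0.0716 × 0.9286 = 0.33244
  25–29: 5 × 0.0800 × 0.9140 = 0.36560
  30–34: 5 × 0.0371 × 0.9063 = 0.16812
  35–39: 5 × 0.0141 × 0.8981 = 0.06332
  40–44: 5 × 0.0026 × 0.8790 = 0.01143
  45–49: 5 × 0.0003 × 0.8764 = 0.00131
Sum = 1.17958
NRR = 0.49020 × 1.17958 = 0.57823
NRR < 1, so the cohort does not fully replace itself.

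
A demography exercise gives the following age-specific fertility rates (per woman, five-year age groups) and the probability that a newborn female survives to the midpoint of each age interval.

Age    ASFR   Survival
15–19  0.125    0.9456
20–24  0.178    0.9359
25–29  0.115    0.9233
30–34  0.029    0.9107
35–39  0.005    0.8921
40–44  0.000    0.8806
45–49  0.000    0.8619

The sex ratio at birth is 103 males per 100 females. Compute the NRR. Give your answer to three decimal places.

1.039

Proportion female at birth = 100 / (100 + 103) = 0.49261.
Survival-weighted fertility by age (5·fₓ·Sₓ):
  15–19: 5 × 0.125 × 0.9456 = 0.59100
  20–24: 5 × 0.178 × 0.9359 = 0.83295
  25–29: 5 × 0.115 × 0.9233 = 0.53090
  30–34: 5 × 0.029 × 0.9107 = 0.13205
  35–39: 5 × 0.005 × 0.8921 = 0.02230
  40–44: 5 × 0.000 × 0.8806 = 0.00000
  45–49: 5 × 0.000 × 0.8619 = 0.00000
Sum = 2.10920
NRR = 0.49261 × 2.10920 = 1.03901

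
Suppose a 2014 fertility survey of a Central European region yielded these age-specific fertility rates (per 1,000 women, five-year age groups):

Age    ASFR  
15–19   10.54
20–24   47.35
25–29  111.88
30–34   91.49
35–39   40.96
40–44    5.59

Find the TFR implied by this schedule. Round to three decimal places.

1.539

Sum of ASFRs = 10.54 + 47.35 + 111.88 + 91.49 + 40.96 + 5.59 = 307.81
TFR = 5 × 307.81 / 1000 = 1.53905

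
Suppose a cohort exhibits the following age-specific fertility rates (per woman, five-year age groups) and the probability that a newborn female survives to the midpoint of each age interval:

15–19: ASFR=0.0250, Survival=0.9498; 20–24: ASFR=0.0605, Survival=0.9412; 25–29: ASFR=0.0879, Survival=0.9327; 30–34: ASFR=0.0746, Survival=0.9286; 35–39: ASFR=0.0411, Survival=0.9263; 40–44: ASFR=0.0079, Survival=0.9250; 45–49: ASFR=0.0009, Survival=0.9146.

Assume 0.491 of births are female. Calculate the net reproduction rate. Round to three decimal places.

0.683

Proportion female at birth = 0.491.
Each age group contributes 5 × ASFR × survival:
  15–19: 5 × 0.0250 × 0.9498 = 0.11873
  20–24: 5 × 0.0605 × 0.9412 = 0.28471
  25–29: 5 × 0.0879 × 0.9327 = 0.40992
  30–34: 5 × 0.0746 × 0.9286 = 0.34637
  35–39: 5 × 0.0411 × 0.9263 = 0.19035
  40–44: 5 × 0.0079 × 0.9250 = 0.03654
  45–49: 5 × 0.0009 × 0.9146 = 0.00412
Sum = 1.39074
NRR = 0.491 × 1.39074 = 0.68285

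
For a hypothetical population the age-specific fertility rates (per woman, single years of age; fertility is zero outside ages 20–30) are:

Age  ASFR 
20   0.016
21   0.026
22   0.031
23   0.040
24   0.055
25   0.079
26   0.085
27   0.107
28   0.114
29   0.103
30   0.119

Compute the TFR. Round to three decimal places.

Sum of ASFRs = 0.016 + 0.026 + 0.031 + 0.040 + 0.055 + 0.079 + 0.085 + 0.107 + 0.114 + 0.103 + 0.119 = 0.775
TFR = 0.775

0.775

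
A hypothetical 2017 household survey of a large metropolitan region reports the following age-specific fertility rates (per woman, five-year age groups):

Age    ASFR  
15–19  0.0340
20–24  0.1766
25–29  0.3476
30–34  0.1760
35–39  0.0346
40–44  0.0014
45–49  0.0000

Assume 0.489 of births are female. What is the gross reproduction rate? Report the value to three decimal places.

Proportion female at birth = 0.489.
Sum of ASFRs = 0.0340 + 0.1766 + 0.3476 + 0.1760 + 0.0346 + 0.0014 + 0.0000 = 0.7702
TFR = 5 × 0.7702 = 3.851
GRR = 0.489 × 3.851 = 1.88314

1.883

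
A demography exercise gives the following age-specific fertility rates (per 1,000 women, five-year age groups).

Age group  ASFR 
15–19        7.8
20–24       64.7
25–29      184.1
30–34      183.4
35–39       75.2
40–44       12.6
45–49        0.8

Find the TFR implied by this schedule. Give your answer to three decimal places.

Sum of ASFRs = 7.8 + 64.7 + 184.1 + 183.4 + 75.2 + 12.6 + 0.8 = 528.6
TFR = 5 × 528.6 / 1000 = 2.643

2.643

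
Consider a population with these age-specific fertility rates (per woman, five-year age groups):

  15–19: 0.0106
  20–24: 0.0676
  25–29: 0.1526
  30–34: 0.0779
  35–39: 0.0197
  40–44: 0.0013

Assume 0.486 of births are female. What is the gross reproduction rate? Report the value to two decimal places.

Proportion female at birth = 0.486.
Sum of ASFRs = 0.0106 + 0.0676 + 0.1526 + 0.0779 + 0.0197 + 0.0013 = 0.3297
TFR = 5 × 0.3297 = 1.6485
GRR = 0.486 × 1.6485 = 0.80117

0.80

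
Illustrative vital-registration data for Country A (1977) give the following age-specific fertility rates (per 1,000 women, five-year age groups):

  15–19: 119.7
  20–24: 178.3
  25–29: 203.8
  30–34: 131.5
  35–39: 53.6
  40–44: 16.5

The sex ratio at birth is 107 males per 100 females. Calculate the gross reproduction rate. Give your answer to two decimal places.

Proportion female at birth = 100 / (100 + 107) = 0.48309.
Sum of ASFRs = 119.7 + 178.3 + 203.8 + 131.5 + 53.6 + 16.5 = 703.4
TFR = 5 × 703.4 / 1000 = 3.517
GRR = 0.48309 × 3.517 = 1.69903

1.70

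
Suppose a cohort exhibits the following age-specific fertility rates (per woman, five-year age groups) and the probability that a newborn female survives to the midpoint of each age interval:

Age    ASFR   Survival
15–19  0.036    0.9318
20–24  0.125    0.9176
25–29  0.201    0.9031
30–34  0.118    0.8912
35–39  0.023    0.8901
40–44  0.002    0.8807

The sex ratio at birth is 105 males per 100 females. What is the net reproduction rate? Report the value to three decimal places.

1.115

Proportion female at birth = 100 / (100 + 105) = 0.48780.
Per-age-group product (5 × ASFR × survival probability):
  15–19: 5 × 0.036 × 0.9318 = 0.16772
  20–24: 5 × 0.125 × 0.9176 = 0.57350
  25–29: 5 × 0.201 × 0.9031 = 0.90762
  30–34: 5 × 0.118 × 0.8912 = 0.52581
  35–39: 5 × 0.023 × 0.8901 = 0.10236
  40–44: 5 × 0.002 × 0.8807 = 0.00881
Sum = 2.28582
NRR = 0.48780 × 2.28582 = 1.11502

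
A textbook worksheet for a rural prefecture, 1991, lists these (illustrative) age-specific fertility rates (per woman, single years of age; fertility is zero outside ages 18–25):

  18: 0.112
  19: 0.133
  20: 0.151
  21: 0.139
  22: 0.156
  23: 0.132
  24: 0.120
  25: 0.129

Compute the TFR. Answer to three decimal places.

Sum of ASFRs = 0.112 + 0.133 + 0.151 + 0.139 + 0.156 + 0.132 + 0.120 + 0.129 = 1.072
TFR = 1.072

1.072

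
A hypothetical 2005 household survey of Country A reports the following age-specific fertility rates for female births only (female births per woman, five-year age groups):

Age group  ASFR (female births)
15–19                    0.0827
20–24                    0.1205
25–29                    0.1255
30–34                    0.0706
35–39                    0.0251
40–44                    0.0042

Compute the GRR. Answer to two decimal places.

2.14

Sum of female ASFRs = 0.0827 + 0.1205 + 0.1255 + 0.0706 + 0.0251 + 0.0042 = 0.4286
GRR = 5 × 0.4286 = 2.143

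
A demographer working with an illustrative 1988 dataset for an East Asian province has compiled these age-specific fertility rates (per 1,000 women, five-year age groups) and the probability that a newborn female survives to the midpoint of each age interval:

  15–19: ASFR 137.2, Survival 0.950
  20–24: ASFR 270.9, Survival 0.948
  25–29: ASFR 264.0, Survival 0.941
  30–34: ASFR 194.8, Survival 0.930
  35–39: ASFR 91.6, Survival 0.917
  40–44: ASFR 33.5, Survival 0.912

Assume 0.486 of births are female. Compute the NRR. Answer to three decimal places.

2.263

Proportion female at birth = 0.486.
Per-age-group product (5 × ASFR × survival probability):
  15–19: 5 × 137.2/1000 × 0.950 = 0.65170
  20–24: 5 × 270.9/1000 × 0.948 = 1.28407
  25–29: 5 × 264.0/1000 × 0.941 = 1.24212
  30–34: 5 × 194.8/1000 × 0.930 = 0.90582
  35–39: 5 × 91.6/1000 × 0.917 = 0.41999
  40–44: 5 × 33.5/1000 × 0.912 = 0.15276
Sum = 4.65646
NRR = 0.486 × 4.65646 = 2.26304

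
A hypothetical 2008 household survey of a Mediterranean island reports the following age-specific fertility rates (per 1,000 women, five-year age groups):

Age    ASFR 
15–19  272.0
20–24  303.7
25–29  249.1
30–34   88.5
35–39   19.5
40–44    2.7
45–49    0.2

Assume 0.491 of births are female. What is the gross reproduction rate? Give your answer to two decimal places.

2.30

Proportion female at birth = 0.491.
Sum of ASFRs = 272.0 + 303.7 + 249.1 + 88.5 + 19.5 + 2.7 + 0.2 = 935.7
TFR = 5 × 935.7 / 1000 = 4.6785
GRR = 0.491 × 4.6785 = 2.29714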